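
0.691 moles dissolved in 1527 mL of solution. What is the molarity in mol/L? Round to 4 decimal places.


Convert volume to liters: V_L = V_mL / 1000.
V_L = 1527 / 1000 = 1.527 L
M = n / V_L = 0.691 / 1.527
M = 0.45252128 mol/L, rounded to 4 dp:

0.4525 mol/L


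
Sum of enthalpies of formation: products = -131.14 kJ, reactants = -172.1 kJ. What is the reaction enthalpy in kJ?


dH_rxn = sum(dH_f products) - sum(dH_f reactants)
dH_rxn = -131.14 - (-172.1)
dH_rxn = 40.96 kJ:

40.96 kJ


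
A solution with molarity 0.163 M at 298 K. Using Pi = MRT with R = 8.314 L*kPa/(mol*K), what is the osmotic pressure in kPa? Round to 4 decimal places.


Osmotic pressure (van't Hoff): Pi = M*R*T.
RT = 8.314 * 298 = 2477.572
Pi = 0.163 * 2477.572
Pi = 403.844236 kPa, rounded to 4 dp:

403.8442 kPa


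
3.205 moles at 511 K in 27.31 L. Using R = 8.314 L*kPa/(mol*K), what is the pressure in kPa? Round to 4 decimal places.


PV = nRT, solve for P = nRT / V.
nRT = 3.205 * 8.314 * 511 = 13616.2951
P = 13616.2951 / 27.31
P = 498.58275723 kPa, rounded to 4 dp:

498.5828 kPa


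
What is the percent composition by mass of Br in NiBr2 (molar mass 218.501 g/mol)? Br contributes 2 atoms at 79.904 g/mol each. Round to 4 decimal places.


pct = 100 * (n_elem * M_elem) / M_total
mass_contribution = 2 * 79.904 = 159.808 g/mol
pct = 100 * 159.808 / 218.501
pct = 73.13833804 %, rounded to 4 dp:

73.1383 %


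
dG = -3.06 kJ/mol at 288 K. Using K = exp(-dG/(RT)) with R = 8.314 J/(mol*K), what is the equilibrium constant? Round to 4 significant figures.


dG is in kJ/mol; multiply by 1000 to match R in J/(mol*K).
RT = 8.314 * 288 = 2394.432 J/mol
exponent = -dG*1000 / (RT) = -(-3.06*1000) / 2394.432 = 1.27796488
K = exp(1.27796488)
K = 3.5893276, rounded to 4 significant figures:

3.589


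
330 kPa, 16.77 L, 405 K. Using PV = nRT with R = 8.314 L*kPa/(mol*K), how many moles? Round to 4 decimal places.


PV = nRT, solve for n = PV / (RT).
PV = 330 * 16.77 = 5534.1
RT = 8.314 * 405 = 3367.17
n = 5534.1 / 3367.17
n = 1.64354636 mol, rounded to 4 dp:

1.6435 mol


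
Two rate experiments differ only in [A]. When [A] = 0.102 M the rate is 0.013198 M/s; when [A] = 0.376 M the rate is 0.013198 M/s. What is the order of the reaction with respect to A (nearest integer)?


Rate is proportional to [A]^n, so rate2/rate1 = ([A]2/[A]1)^n. Take logs to solve for n.
rate2/rate1 = 0.013198 / 0.013198 = 1.0
[A]2/[A]1 = 0.376 / 0.102 = 3.6863
n = ln(1.0) / ln(3.6863) = 0.0
Nearest integer order:

0


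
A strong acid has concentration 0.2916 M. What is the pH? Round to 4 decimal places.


A strong acid dissociates completely, so [H+] equals the given concentration.
pH = -log10([H+]) = -log10(0.2916)
pH = 0.53521248, rounded to 4 dp:

0.5352


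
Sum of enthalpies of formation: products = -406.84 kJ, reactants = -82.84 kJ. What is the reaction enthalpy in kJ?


dH_rxn = sum(dH_f products) - sum(dH_f reactants)
dH_rxn = -406.84 - (-82.84)
dH_rxn = -324.0 kJ:

-324.00 kJ


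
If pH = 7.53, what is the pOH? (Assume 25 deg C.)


At 25 deg C, pH + pOH = 14.
pOH = 14 - pH = 14 - 7.53
pOH = 6.47:

6.47


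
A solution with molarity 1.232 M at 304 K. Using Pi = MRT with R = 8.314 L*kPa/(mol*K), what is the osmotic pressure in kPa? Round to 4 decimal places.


Osmotic pressure (van't Hoff): Pi = M*R*T.
RT = 8.314 * 304 = 2527.456
Pi = 1.232 * 2527.456
Pi = 3113.825792 kPa, rounded to 4 dp:

3113.8258 kPa


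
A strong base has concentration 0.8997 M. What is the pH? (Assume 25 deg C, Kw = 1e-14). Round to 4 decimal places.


A strong base dissociates completely, so [OH-] equals the given concentration.
pOH = -log10([OH-]) = -log10(0.8997) = 0.045902
pH = 14 - pOH = 14 - 0.045902
pH = 13.954098, rounded to 4 dp:

13.9541


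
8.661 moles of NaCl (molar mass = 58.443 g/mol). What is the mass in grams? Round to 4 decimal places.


mass = n * M
mass = 8.661 * 58.443
mass = 506.174823 g, rounded to 4 dp:

506.1748 g


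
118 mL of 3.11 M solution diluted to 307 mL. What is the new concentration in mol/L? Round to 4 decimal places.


Dilution: M1*V1 = M2*V2, solve for M2.
M2 = M1*V1 / V2
M2 = 3.11 * 118 / 307
M2 = 366.98 / 307
M2 = 1.19537459 mol/L, rounded to 4 dp:

1.1954 mol/L


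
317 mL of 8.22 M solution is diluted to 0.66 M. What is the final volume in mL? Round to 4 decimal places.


Dilution: M1*V1 = M2*V2, solve for V2.
V2 = M1*V1 / M2
V2 = 8.22 * 317 / 0.66
V2 = 2605.74 / 0.66
V2 = 3948.09090909 mL, rounded to 4 dp:

3948.0909 mL


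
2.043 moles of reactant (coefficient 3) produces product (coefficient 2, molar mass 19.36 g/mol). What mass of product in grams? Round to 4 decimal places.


Use the coefficient ratio to convert reactant moles to product moles, then multiply by the product's molar mass.
moles_P = moles_R * (coeff_P / coeff_R) = 2.043 * (2/3) = 1.362
mass_P = moles_P * M_P = 1.362 * 19.36
mass_P = 26.36832 g, rounded to 4 dp:

26.3683 g


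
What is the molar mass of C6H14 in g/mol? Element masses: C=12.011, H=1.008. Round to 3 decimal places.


M = sum(count * atomic_mass) over atoms.
M = 6*12.011 + 14*1.008
M = 72.066 + 14.112
M = 86.178 g/mol, rounded to 3 dp:

86.178 g/mol


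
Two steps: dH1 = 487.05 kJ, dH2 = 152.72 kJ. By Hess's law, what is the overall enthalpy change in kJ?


Hess's law: enthalpy is a state function, so add the step enthalpies.
dH_total = dH1 + dH2 = 487.05 + (152.72)
dH_total = 639.77 kJ:

639.77 kJ


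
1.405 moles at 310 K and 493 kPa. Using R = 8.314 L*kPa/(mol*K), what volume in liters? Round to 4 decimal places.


PV = nRT, solve for V = nRT / P.
nRT = 1.405 * 8.314 * 310 = 3621.1627
V = 3621.1627 / 493
V = 7.34515761 L, rounded to 4 dp:

7.3452 L


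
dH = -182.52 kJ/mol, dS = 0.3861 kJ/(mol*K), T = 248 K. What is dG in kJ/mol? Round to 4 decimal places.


Gibbs: dG = dH - T*dS (consistent units, dS already in kJ/(mol*K)).
T*dS = 248 * 0.3861 = 95.7528
dG = -182.52 - (95.7528)
dG = -278.2728 kJ/mol, rounded to 4 dp:

-278.2728 kJ/mol


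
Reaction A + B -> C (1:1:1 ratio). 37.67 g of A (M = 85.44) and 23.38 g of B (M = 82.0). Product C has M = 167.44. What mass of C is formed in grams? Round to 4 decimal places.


Find moles of each reactant; the smaller value is the limiting reagent in a 1:1:1 reaction, so moles_C equals moles of the limiter.
n_A = mass_A / M_A = 37.67 / 85.44 = 0.440894 mol
n_B = mass_B / M_B = 23.38 / 82.0 = 0.285122 mol
Limiting reagent: B (smaller), n_limiting = 0.285122 mol
mass_C = n_limiting * M_C = 0.285122 * 167.44
mass_C = 47.74082768 g, rounded to 4 dp:

47.7408 g


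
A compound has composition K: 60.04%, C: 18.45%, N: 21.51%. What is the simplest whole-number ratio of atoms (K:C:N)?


Assume 100 g of compound, divide each mass% by atomic mass to get moles, then normalize by the smallest to get a raw atom ratio.
Moles per 100 g: K: 60.04/39.098 = 1.5356, C: 18.45/12.011 = 1.5361, N: 21.51/14.007 = 1.5357
Raw ratio (divide by min = 1.5356): K: 1.0, C: 1.0, N: 1.0
Multiply by 1 to clear fractions: K: 1.0 ~= 1, C: 1.0 ~= 1, N: 1.0 ~= 1
Reduce by GCD to get the simplest whole-number ratio:

1:1:1


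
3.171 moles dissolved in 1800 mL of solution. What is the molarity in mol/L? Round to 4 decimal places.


Convert volume to liters: V_L = V_mL / 1000.
V_L = 1800 / 1000 = 1.8 L
M = n / V_L = 3.171 / 1.8
M = 1.76166667 mol/L, rounded to 4 dp:

1.7617 mol/L


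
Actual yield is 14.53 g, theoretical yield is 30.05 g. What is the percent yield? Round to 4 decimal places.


% yield = 100 * actual / theoretical
% yield = 100 * 14.53 / 30.05
% yield = 48.35274542 %, rounded to 4 dp:

48.3527 %


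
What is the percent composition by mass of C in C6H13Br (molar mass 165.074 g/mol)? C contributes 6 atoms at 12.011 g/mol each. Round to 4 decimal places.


pct = 100 * (n_elem * M_elem) / M_total
mass_contribution = 6 * 12.011 = 72.066 g/mol
pct = 100 * 72.066 / 165.074
pct = 43.65678423 %, rounded to 4 dp:

43.6568 %


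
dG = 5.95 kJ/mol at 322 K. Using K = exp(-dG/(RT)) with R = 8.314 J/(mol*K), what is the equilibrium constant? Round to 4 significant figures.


dG is in kJ/mol; multiply by 1000 to match R in J/(mol*K).
RT = 8.314 * 322 = 2677.108 J/mol
exponent = -dG*1000 / (RT) = -(5.95*1000) / 2677.108 = -2.22254761
K = exp(-2.22254761)
K = 0.10833277, rounded to 4 significant figures:

0.1083


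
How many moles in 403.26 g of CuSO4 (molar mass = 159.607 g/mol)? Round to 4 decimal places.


n = mass / M
n = 403.26 / 159.607
n = 2.52658091 mol, rounded to 4 dp:

2.5266 mol


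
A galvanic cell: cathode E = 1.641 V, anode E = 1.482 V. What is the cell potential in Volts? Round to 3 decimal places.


Standard cell potential: E_cell = E_cathode - E_anode.
E_cell = 1.641 - (1.482)
E_cell = 0.159 V, rounded to 3 dp:

0.159 V


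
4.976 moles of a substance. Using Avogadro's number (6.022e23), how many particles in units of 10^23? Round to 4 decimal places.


N = n * NA, then divide by 1e23 for the requested units.
N / 1e23 = n * 6.022
N / 1e23 = 4.976 * 6.022
N / 1e23 = 29.965472, rounded to 4 dp:

29.9655


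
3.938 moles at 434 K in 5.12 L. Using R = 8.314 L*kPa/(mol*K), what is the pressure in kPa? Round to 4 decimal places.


PV = nRT, solve for P = nRT / V.
nRT = 3.938 * 8.314 * 434 = 14209.3909
P = 14209.3909 / 5.12
P = 2775.27166016 kPa, rounded to 4 dp:

2775.2717 kPa


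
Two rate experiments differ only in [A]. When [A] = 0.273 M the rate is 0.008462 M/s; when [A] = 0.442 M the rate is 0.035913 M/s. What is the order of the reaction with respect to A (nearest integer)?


Rate is proportional to [A]^n, so rate2/rate1 = ([A]2/[A]1)^n. Take logs to solve for n.
rate2/rate1 = 0.035913 / 0.008462 = 4.244
[A]2/[A]1 = 0.442 / 0.273 = 1.619
n = ln(4.244) / ln(1.619) = 3.0
Nearest integer order:

3


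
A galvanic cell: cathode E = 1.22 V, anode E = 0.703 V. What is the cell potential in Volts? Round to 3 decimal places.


Standard cell potential: E_cell = E_cathode - E_anode.
E_cell = 1.22 - (0.703)
E_cell = 0.517 V, rounded to 3 dp:

0.517 V


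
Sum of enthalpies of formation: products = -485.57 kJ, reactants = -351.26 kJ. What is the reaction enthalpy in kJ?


dH_rxn = sum(dH_f products) - sum(dH_f reactants)
dH_rxn = -485.57 - (-351.26)
dH_rxn = -134.31 kJ:

-134.31 kJ


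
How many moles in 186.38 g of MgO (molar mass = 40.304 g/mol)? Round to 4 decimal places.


n = mass / M
n = 186.38 / 40.304
n = 4.6243549 mol, rounded to 4 dp:

4.6244 mol


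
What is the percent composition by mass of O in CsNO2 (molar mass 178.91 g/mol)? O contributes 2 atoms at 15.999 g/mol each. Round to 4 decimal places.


pct = 100 * (n_elem * M_elem) / M_total
mass_contribution = 2 * 15.999 = 31.998 g/mol
pct = 100 * 31.998 / 178.91
pct = 17.8849701 %, rounded to 4 dp:

17.8850 %


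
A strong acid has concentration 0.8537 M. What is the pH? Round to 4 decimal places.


A strong acid dissociates completely, so [H+] equals the given concentration.
pH = -log10([H+]) = -log10(0.8537)
pH = 0.06869472, rounded to 4 dp:

0.0687


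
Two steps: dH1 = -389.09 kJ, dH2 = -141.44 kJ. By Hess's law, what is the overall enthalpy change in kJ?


Hess's law: enthalpy is a state function, so add the step enthalpies.
dH_total = dH1 + dH2 = -389.09 + (-141.44)
dH_total = -530.53 kJ:

-530.53 kJ


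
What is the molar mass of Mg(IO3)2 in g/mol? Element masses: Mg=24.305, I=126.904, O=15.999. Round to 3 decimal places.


M = sum(count * atomic_mass) over atoms.
M = 1*24.305 + 2*126.904 + 6*15.999
M = 24.305 + 253.808 + 95.994
M = 374.107 g/mol, rounded to 3 dp:

374.107 g/mol


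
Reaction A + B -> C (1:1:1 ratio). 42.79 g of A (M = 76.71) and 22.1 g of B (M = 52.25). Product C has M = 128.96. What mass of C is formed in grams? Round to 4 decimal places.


Find moles of each reactant; the smaller value is the limiting reagent in a 1:1:1 reaction, so moles_C equals moles of the limiter.
n_A = mass_A / M_A = 42.79 / 76.71 = 0.557815 mol
n_B = mass_B / M_B = 22.1 / 52.25 = 0.422967 mol
Limiting reagent: B (smaller), n_limiting = 0.422967 mol
mass_C = n_limiting * M_C = 0.422967 * 128.96
mass_C = 54.54582432 g, rounded to 4 dp:

54.5458 g


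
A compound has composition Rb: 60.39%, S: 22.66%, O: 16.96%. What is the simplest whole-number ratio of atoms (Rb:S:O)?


Assume 100 g of compound, divide each mass% by atomic mass to get moles, then normalize by the smallest to get a raw atom ratio.
Moles per 100 g: Rb: 60.39/85.468 = 0.7066, S: 22.66/32.065 = 0.7067, O: 16.96/15.999 = 1.0601
Raw ratio (divide by min = 0.7066): Rb: 1.0, S: 1.0, O: 1.5
Multiply by 2 to clear fractions: Rb: 2.0 ~= 2, S: 2.0 ~= 2, O: 3.001 ~= 3
Reduce by GCD to get the simplest whole-number ratio:

2:2:3


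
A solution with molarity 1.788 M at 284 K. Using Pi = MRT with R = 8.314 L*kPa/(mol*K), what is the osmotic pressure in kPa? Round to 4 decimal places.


Osmotic pressure (van't Hoff): Pi = M*R*T.
RT = 8.314 * 284 = 2361.176
Pi = 1.788 * 2361.176
Pi = 4221.782688 kPa, rounded to 4 dp:

4221.7827 kPa


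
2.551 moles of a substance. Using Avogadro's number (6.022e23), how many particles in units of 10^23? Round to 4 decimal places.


N = n * NA, then divide by 1e23 for the requested units.
N / 1e23 = n * 6.022
N / 1e23 = 2.551 * 6.022
N / 1e23 = 15.362122, rounded to 4 dp:

15.3621


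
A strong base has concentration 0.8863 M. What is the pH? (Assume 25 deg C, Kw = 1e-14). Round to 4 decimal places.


A strong base dissociates completely, so [OH-] equals the given concentration.
pOH = -log10([OH-]) = -log10(0.8863) = 0.052419
pH = 14 - pOH = 14 - 0.052419
pH = 13.947581, rounded to 4 dp:

13.9476


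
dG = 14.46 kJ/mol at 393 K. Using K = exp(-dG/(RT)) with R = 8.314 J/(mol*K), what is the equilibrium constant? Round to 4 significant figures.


dG is in kJ/mol; multiply by 1000 to match R in J/(mol*K).
RT = 8.314 * 393 = 3267.402 J/mol
exponent = -dG*1000 / (RT) = -(14.46*1000) / 3267.402 = -4.42553442
K = exp(-4.42553442)
K = 0.011967814, rounded to 4 significant figures:

0.01197


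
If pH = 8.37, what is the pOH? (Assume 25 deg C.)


At 25 deg C, pH + pOH = 14.
pOH = 14 - pH = 14 - 8.37
pOH = 5.63:

5.63


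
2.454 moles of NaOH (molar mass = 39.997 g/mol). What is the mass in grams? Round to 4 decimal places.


mass = n * M
mass = 2.454 * 39.997
mass = 98.152638 g, rounded to 4 dp:

98.1526 g


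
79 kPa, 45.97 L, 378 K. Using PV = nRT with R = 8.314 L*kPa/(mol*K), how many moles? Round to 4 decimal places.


PV = nRT, solve for n = PV / (RT).
PV = 79 * 45.97 = 3631.63
RT = 8.314 * 378 = 3142.692
n = 3631.63 / 3142.692
n = 1.15557936 mol, rounded to 4 dp:

1.1556 mol


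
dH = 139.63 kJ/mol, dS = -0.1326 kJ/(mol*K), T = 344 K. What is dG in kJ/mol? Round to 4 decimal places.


Gibbs: dG = dH - T*dS (consistent units, dS already in kJ/(mol*K)).
T*dS = 344 * -0.1326 = -45.6144
dG = 139.63 - (-45.6144)
dG = 185.2444 kJ/mol, rounded to 4 dp:

185.2444 kJ/mol


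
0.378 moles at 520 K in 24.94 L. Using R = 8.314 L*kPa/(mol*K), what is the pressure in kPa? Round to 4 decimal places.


PV = nRT, solve for P = nRT / V.
nRT = 0.378 * 8.314 * 520 = 1634.1998
P = 1634.1998 / 24.94
P = 65.52525261 kPa, rounded to 4 dp:

65.5253 kPa


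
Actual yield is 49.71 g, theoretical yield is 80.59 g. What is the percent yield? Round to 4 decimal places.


% yield = 100 * actual / theoretical
% yield = 100 * 49.71 / 80.59
% yield = 61.68259089 %, rounded to 4 dp:

61.6826 %


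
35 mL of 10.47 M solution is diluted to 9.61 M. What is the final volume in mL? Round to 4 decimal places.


Dilution: M1*V1 = M2*V2, solve for V2.
V2 = M1*V1 / M2
V2 = 10.47 * 35 / 9.61
V2 = 366.45 / 9.61
V2 = 38.13215401 mL, rounded to 4 dp:

38.1322 mL


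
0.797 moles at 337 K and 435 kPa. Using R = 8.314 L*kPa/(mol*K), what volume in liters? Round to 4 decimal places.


PV = nRT, solve for V = nRT / P.
nRT = 0.797 * 8.314 * 337 = 2233.0489
V = 2233.0489 / 435
V = 5.13344575 L, rounded to 4 dp:

5.1334 L


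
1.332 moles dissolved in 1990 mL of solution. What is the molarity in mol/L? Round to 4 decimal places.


Convert volume to liters: V_L = V_mL / 1000.
V_L = 1990 / 1000 = 1.99 L
M = n / V_L = 1.332 / 1.99
M = 0.66934673 mol/L, rounded to 4 dp:

0.6693 mol/L


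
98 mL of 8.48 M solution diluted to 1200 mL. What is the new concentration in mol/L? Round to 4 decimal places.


Dilution: M1*V1 = M2*V2, solve for M2.
M2 = M1*V1 / V2
M2 = 8.48 * 98 / 1200
M2 = 831.04 / 1200
M2 = 0.69253333 mol/L, rounded to 4 dp:

0.6925 mol/L


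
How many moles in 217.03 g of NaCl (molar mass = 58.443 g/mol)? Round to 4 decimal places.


n = mass / M
n = 217.03 / 58.443
n = 3.71353284 mol, rounded to 4 dp:

3.7135 mol


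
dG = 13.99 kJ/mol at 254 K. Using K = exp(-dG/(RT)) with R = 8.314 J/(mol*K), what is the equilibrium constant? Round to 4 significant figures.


dG is in kJ/mol; multiply by 1000 to match R in J/(mol*K).
RT = 8.314 * 254 = 2111.756 J/mol
exponent = -dG*1000 / (RT) = -(13.99*1000) / 2111.756 = -6.6248184
K = exp(-6.6248184)
K = 0.0013270214, rounded to 4 significant figures:

0.001327


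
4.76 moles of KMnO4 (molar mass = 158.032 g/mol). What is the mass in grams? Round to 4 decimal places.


mass = n * M
mass = 4.76 * 158.032
mass = 752.23232 g, rounded to 4 dp:

752.2323 g


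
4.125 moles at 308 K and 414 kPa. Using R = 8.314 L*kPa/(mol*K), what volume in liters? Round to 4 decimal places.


PV = nRT, solve for V = nRT / P.
nRT = 4.125 * 8.314 * 308 = 10562.937
V = 10562.937 / 414
V = 25.51434058 L, rounded to 4 dp:

25.5143 L


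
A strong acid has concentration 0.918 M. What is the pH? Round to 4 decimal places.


A strong acid dissociates completely, so [H+] equals the given concentration.
pH = -log10([H+]) = -log10(0.918)
pH = 0.03715732, rounded to 4 dp:

0.0372


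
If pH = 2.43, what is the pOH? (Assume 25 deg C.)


At 25 deg C, pH + pOH = 14.
pOH = 14 - pH = 14 - 2.43
pOH = 11.57:

11.57


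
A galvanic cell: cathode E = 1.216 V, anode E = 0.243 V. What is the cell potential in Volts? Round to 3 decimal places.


Standard cell potential: E_cell = E_cathode - E_anode.
E_cell = 1.216 - (0.243)
E_cell = 0.973 V, rounded to 3 dp:

0.973 V


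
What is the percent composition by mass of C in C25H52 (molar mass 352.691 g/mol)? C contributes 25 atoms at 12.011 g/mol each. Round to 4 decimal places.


pct = 100 * (n_elem * M_elem) / M_total
mass_contribution = 25 * 12.011 = 300.275 g/mol
pct = 100 * 300.275 / 352.691
pct = 85.13826551 %, rounded to 4 dp:

85.1383 %


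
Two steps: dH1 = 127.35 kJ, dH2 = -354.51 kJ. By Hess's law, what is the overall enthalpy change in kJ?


Hess's law: enthalpy is a state function, so add the step enthalpies.
dH_total = dH1 + dH2 = 127.35 + (-354.51)
dH_total = -227.16 kJ:

-227.16 kJ


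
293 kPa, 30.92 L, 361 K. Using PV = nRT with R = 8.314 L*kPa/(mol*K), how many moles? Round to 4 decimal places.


PV = nRT, solve for n = PV / (RT).
PV = 293 * 30.92 = 9059.56
RT = 8.314 * 361 = 3001.354
n = 9059.56 / 3001.354
n = 3.01849099 mol, rounded to 4 dp:

3.0185 mol


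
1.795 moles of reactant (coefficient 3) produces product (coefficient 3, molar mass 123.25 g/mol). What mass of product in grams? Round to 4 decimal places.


Use the coefficient ratio to convert reactant moles to product moles, then multiply by the product's molar mass.
moles_P = moles_R * (coeff_P / coeff_R) = 1.795 * (3/3) = 1.795
mass_P = moles_P * M_P = 1.795 * 123.25
mass_P = 221.23375 g, rounded to 4 dp:

221.2338 g


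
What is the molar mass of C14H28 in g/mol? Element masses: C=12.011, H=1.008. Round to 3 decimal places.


M = sum(count * atomic_mass) over atoms.
M = 14*12.011 + 28*1.008
M = 168.154 + 28.224
M = 196.378 g/mol, rounded to 3 dp:

196.378 g/mol


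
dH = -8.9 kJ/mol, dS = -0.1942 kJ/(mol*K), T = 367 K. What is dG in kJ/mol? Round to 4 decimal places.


Gibbs: dG = dH - T*dS (consistent units, dS already in kJ/(mol*K)).
T*dS = 367 * -0.1942 = -71.2714
dG = -8.9 - (-71.2714)
dG = 62.3714 kJ/mol, rounded to 4 dp:

62.3714 kJ/mol


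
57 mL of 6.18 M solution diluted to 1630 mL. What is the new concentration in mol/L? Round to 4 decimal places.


Dilution: M1*V1 = M2*V2, solve for M2.
M2 = M1*V1 / V2
M2 = 6.18 * 57 / 1630
M2 = 352.26 / 1630
M2 = 0.21611043 mol/L, rounded to 4 dp:

0.2161 mol/L


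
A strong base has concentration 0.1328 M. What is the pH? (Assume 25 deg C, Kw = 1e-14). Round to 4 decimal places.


A strong base dissociates completely, so [OH-] equals the given concentration.
pOH = -log10([OH-]) = -log10(0.1328) = 0.876802
pH = 14 - pOH = 14 - 0.876802
pH = 13.123198, rounded to 4 dp:

13.1232


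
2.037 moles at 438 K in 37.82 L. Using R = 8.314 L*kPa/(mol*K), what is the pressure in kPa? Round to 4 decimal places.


PV = nRT, solve for P = nRT / V.
nRT = 2.037 * 8.314 * 438 = 7417.8007
P = 7417.8007 / 37.82
P = 196.13433897 kPa, rounded to 4 dp:

196.1343 kPa


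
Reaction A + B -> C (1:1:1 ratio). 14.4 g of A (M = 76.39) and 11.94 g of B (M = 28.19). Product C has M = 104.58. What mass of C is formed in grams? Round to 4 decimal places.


Find moles of each reactant; the smaller value is the limiting reagent in a 1:1:1 reaction, so moles_C equals moles of the limiter.
n_A = mass_A / M_A = 14.4 / 76.39 = 0.188506 mol
n_B = mass_B / M_B = 11.94 / 28.19 = 0.423554 mol
Limiting reagent: A (smaller), n_limiting = 0.188506 mol
mass_C = n_limiting * M_C = 0.188506 * 104.58
mass_C = 19.71395748 g, rounded to 4 dp:

19.7140 g


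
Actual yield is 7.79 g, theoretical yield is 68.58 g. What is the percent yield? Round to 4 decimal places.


% yield = 100 * actual / theoretical
% yield = 100 * 7.79 / 68.58
% yield = 11.35899679 %, rounded to 4 dp:

11.3590 %


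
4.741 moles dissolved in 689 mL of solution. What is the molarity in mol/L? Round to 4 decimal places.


Convert volume to liters: V_L = V_mL / 1000.
V_L = 689 / 1000 = 0.689 L
M = n / V_L = 4.741 / 0.689
M = 6.88098694 mol/L, rounded to 4 dp:

6.8810 mol/L


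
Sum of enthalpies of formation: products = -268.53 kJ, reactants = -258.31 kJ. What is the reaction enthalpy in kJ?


dH_rxn = sum(dH_f products) - sum(dH_f reactants)
dH_rxn = -268.53 - (-258.31)
dH_rxn = -10.22 kJ:

-10.22 kJ


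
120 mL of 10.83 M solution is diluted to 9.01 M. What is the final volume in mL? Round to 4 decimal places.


Dilution: M1*V1 = M2*V2, solve for V2.
V2 = M1*V1 / M2
V2 = 10.83 * 120 / 9.01
V2 = 1299.6 / 9.01
V2 = 144.23973363 mL, rounded to 4 dp:

144.2397 mL


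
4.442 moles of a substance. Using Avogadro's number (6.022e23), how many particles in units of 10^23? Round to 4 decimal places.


N = n * NA, then divide by 1e23 for the requested units.
N / 1e23 = n * 6.022
N / 1e23 = 4.442 * 6.022
N / 1e23 = 26.749724, rounded to 4 dp:

26.7497


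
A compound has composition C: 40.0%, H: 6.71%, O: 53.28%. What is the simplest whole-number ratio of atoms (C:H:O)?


Assume 100 g of compound, divide each mass% by atomic mass to get moles, then normalize by the smallest to get a raw atom ratio.
Moles per 100 g: C: 40.0/12.011 = 3.3303, H: 6.71/1.008 = 6.6567, O: 53.28/15.999 = 3.3302
Raw ratio (divide by min = 3.3302): C: 1.0, H: 1.999, O: 1.0
Multiply by 1 to clear fractions: C: 1.0 ~= 1, H: 1.999 ~= 2, O: 1.0 ~= 1
Reduce by GCD to get the simplest whole-number ratio:

1:2:1


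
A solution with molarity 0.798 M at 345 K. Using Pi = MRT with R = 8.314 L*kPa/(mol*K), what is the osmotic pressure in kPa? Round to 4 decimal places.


Osmotic pressure (van't Hoff): Pi = M*R*T.
RT = 8.314 * 345 = 2868.33
Pi = 0.798 * 2868.33
Pi = 2288.92734 kPa, rounded to 4 dp:

2288.9273 kPa


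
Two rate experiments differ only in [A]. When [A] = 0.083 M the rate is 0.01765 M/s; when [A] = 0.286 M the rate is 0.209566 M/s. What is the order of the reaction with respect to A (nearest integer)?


Rate is proportional to [A]^n, so rate2/rate1 = ([A]2/[A]1)^n. Take logs to solve for n.
rate2/rate1 = 0.209566 / 0.01765 = 11.8734
[A]2/[A]1 = 0.286 / 0.083 = 3.4458
n = ln(11.8734) / ln(3.4458) = 2.0
Nearest integer order:

2


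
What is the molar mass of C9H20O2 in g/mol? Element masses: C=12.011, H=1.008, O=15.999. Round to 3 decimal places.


M = sum(count * atomic_mass) over atoms.
M = 9*12.011 + 20*1.008 + 2*15.999
M = 108.099 + 20.16 + 31.998
M = 160.257 g/mol, rounded to 3 dp:

160.257 g/mol


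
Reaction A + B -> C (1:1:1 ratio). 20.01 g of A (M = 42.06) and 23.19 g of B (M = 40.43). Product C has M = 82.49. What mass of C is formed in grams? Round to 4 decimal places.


Find moles of each reactant; the smaller value is the limiting reagent in a 1:1:1 reaction, so moles_C equals moles of the limiter.
n_A = mass_A / M_A = 20.01 / 42.06 = 0.475749 mol
n_B = mass_B / M_B = 23.19 / 40.43 = 0.573584 mol
Limiting reagent: A (smaller), n_limiting = 0.475749 mol
mass_C = n_limiting * M_C = 0.475749 * 82.49
mass_C = 39.24453501 g, rounded to 4 dp:

39.2445 g


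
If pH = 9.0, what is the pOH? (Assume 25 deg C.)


At 25 deg C, pH + pOH = 14.
pOH = 14 - pH = 14 - 9.0
pOH = 5.0:

5.00


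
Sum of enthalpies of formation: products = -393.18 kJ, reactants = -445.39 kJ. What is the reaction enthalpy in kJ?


dH_rxn = sum(dH_f products) - sum(dH_f reactants)
dH_rxn = -393.18 - (-445.39)
dH_rxn = 52.21 kJ:

52.21 kJ


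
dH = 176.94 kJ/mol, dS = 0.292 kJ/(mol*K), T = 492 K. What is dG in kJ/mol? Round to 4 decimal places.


Gibbs: dG = dH - T*dS (consistent units, dS already in kJ/(mol*K)).
T*dS = 492 * 0.292 = 143.664
dG = 176.94 - (143.664)
dG = 33.276 kJ/mol, rounded to 4 dp:

33.2760 kJ/mol


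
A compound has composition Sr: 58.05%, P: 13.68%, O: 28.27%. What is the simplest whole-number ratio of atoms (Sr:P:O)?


Assume 100 g of compound, divide each mass% by atomic mass to get moles, then normalize by the smallest to get a raw atom ratio.
Moles per 100 g: Sr: 58.05/87.62 = 0.6625, P: 13.68/30.974 = 0.4417, O: 28.27/15.999 = 1.767
Raw ratio (divide by min = 0.4417): Sr: 1.5, P: 1.0, O: 4.001
Multiply by 2 to clear fractions: Sr: 3.0 ~= 3, P: 2.0 ~= 2, O: 8.002 ~= 8
Reduce by GCD to get the simplest whole-number ratio:

3:2:8


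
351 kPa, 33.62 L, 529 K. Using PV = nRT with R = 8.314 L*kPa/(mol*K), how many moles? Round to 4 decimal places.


PV = nRT, solve for n = PV / (RT).
PV = 351 * 33.62 = 11800.62
RT = 8.314 * 529 = 4398.106
n = 11800.62 / 4398.106
n = 2.68311405 mol, rounded to 4 dp:

2.6831 mol


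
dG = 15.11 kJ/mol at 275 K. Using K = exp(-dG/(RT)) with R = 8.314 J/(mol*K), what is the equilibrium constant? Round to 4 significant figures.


dG is in kJ/mol; multiply by 1000 to match R in J/(mol*K).
RT = 8.314 * 275 = 2286.35 J/mol
exponent = -dG*1000 / (RT) = -(15.11*1000) / 2286.35 = -6.60878693
K = exp(-6.60878693)
K = 0.0013484669, rounded to 4 significant figures:

0.001348


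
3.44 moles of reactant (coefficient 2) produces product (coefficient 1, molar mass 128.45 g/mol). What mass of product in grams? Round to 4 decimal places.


Use the coefficient ratio to convert reactant moles to product moles, then multiply by the product's molar mass.
moles_P = moles_R * (coeff_P / coeff_R) = 3.44 * (1/2) = 1.72
mass_P = moles_P * M_P = 1.72 * 128.45
mass_P = 220.934 g, rounded to 4 dp:

220.9340 g


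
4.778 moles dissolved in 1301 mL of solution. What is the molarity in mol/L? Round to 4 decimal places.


Convert volume to liters: V_L = V_mL / 1000.
V_L = 1301 / 1000 = 1.301 L
M = n / V_L = 4.778 / 1.301
M = 3.67255957 mol/L, rounded to 4 dp:

3.6726 mol/L


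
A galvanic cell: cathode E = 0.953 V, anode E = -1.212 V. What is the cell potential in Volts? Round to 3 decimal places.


Standard cell potential: E_cell = E_cathode - E_anode.
E_cell = 0.953 - (-1.212)
E_cell = 2.165 V, rounded to 3 dp:

2.165 V


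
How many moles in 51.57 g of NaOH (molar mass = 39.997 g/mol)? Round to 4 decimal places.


n = mass / M
n = 51.57 / 39.997
n = 1.2893467 mol, rounded to 4 dp:

1.2893 mol


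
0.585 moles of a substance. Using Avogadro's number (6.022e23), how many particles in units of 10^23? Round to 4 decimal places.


N = n * NA, then divide by 1e23 for the requested units.
N / 1e23 = n * 6.022
N / 1e23 = 0.585 * 6.022
N / 1e23 = 3.52287, rounded to 4 dp:

3.5229


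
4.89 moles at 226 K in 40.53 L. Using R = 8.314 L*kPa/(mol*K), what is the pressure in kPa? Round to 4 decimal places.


PV = nRT, solve for P = nRT / V.
nRT = 4.89 * 8.314 * 226 = 9188.134
P = 9188.134 / 40.53
P = 226.69958056 kPa, rounded to 4 dp:

226.6996 kPa


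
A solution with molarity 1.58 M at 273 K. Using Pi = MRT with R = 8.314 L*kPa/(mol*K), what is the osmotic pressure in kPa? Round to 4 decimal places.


Osmotic pressure (van't Hoff): Pi = M*R*T.
RT = 8.314 * 273 = 2269.722
Pi = 1.58 * 2269.722
Pi = 3586.16076 kPa, rounded to 4 dp:

3586.1608 kPa


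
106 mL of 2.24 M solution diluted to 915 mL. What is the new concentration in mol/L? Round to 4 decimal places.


Dilution: M1*V1 = M2*V2, solve for M2.
M2 = M1*V1 / V2
M2 = 2.24 * 106 / 915
M2 = 237.44 / 915
M2 = 0.25949727 mol/L, rounded to 4 dp:

0.2595 mol/L


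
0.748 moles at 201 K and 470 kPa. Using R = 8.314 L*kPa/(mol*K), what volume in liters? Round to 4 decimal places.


PV = nRT, solve for V = nRT / P.
nRT = 0.748 * 8.314 * 201 = 1249.9933
V = 1249.9933 / 470
V = 2.65956021 L, rounded to 4 dp:

2.6596 L


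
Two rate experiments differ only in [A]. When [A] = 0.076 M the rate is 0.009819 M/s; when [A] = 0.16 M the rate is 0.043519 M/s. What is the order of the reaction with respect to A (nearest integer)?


Rate is proportional to [A]^n, so rate2/rate1 = ([A]2/[A]1)^n. Take logs to solve for n.
rate2/rate1 = 0.043519 / 0.009819 = 4.4321
[A]2/[A]1 = 0.16 / 0.076 = 2.1053
n = ln(4.4321) / ln(2.1053) = 2.0
Nearest integer order:

2


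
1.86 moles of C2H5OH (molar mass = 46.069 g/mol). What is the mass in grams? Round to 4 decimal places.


mass = n * M
mass = 1.86 * 46.069
mass = 85.68834 g, rounded to 4 dp:

85.6883 g


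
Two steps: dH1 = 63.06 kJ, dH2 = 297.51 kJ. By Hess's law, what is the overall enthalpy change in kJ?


Hess's law: enthalpy is a state function, so add the step enthalpies.
dH_total = dH1 + dH2 = 63.06 + (297.51)
dH_total = 360.57 kJ:

360.57 kJ


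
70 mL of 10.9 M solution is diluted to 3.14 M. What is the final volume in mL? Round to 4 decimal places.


Dilution: M1*V1 = M2*V2, solve for V2.
V2 = M1*V1 / M2
V2 = 10.9 * 70 / 3.14
V2 = 763.0 / 3.14
V2 = 242.99363057 mL, rounded to 4 dp:

242.9936 mL


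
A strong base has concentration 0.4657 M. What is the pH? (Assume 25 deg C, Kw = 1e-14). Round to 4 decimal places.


A strong base dissociates completely, so [OH-] equals the given concentration.
pOH = -log10([OH-]) = -log10(0.4657) = 0.331894
pH = 14 - pOH = 14 - 0.331894
pH = 13.668106, rounded to 4 dp:

13.6681


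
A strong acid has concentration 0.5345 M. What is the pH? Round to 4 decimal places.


A strong acid dissociates completely, so [H+] equals the given concentration.
pH = -log10([H+]) = -log10(0.5345)
pH = 0.27205229, rounded to 4 dp:

0.2721


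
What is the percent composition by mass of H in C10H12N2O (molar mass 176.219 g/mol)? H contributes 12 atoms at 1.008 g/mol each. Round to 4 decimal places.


pct = 100 * (n_elem * M_elem) / M_total
mass_contribution = 12 * 1.008 = 12.096 g/mol
pct = 100 * 12.096 / 176.219
pct = 6.86418604 %, rounded to 4 dp:

6.8642 %


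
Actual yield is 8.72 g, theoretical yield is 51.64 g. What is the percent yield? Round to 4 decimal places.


% yield = 100 * actual / theoretical
% yield = 100 * 8.72 / 51.64
% yield = 16.88613478 %, rounded to 4 dp:

16.8861 %


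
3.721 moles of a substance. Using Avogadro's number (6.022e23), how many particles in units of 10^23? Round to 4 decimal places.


N = n * NA, then divide by 1e23 for the requested units.
N / 1e23 = n * 6.022
N / 1e23 = 3.721 * 6.022
N / 1e23 = 22.407862, rounded to 4 dp:

22.4079


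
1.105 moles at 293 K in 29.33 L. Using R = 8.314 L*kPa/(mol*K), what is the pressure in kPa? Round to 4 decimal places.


PV = nRT, solve for P = nRT / V.
nRT = 1.105 * 8.314 * 293 = 2691.7822
P = 2691.7822 / 29.33
P = 91.77573133 kPa, rounded to 4 dp:

91.7757 kPa


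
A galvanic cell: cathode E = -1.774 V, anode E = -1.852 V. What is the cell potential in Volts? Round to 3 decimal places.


Standard cell potential: E_cell = E_cathode - E_anode.
E_cell = -1.774 - (-1.852)
E_cell = 0.078 V, rounded to 3 dp:

0.078 V


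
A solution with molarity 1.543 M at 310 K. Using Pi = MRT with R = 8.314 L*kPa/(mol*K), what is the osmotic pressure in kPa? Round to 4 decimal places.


Osmotic pressure (van't Hoff): Pi = M*R*T.
RT = 8.314 * 310 = 2577.34
Pi = 1.543 * 2577.34
Pi = 3976.83562 kPa, rounded to 4 dp:

3976.8356 kPa


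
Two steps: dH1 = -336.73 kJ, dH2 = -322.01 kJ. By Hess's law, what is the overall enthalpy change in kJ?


Hess's law: enthalpy is a state function, so add the step enthalpies.
dH_total = dH1 + dH2 = -336.73 + (-322.01)
dH_total = -658.74 kJ:

-658.74 kJ


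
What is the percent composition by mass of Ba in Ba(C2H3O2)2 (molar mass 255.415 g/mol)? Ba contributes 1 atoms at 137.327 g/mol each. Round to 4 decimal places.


pct = 100 * (n_elem * M_elem) / M_total
mass_contribution = 1 * 137.327 = 137.327 g/mol
pct = 100 * 137.327 / 255.415
pct = 53.7662236 %, rounded to 4 dp:

53.7662 %


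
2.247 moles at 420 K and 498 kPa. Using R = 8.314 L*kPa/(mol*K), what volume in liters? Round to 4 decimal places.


PV = nRT, solve for V = nRT / P.
nRT = 2.247 * 8.314 * 420 = 7846.2544
V = 7846.2544 / 498
V = 15.75553092 L, rounded to 4 dp:

15.7555 L


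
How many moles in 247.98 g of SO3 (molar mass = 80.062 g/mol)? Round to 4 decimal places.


n = mass / M
n = 247.98 / 80.062
n = 3.09734955 mol, rounded to 4 dp:

3.0973 mol


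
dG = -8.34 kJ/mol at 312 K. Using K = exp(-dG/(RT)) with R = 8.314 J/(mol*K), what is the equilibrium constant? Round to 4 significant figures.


dG is in kJ/mol; multiply by 1000 to match R in J/(mol*K).
RT = 8.314 * 312 = 2593.968 J/mol
exponent = -dG*1000 / (RT) = -(-8.34*1000) / 2593.968 = 3.21515146
K = exp(3.21515146)
K = 24.907064, rounded to 4 significant figures:

24.91


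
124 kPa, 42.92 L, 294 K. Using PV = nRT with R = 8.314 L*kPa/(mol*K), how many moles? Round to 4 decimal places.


PV = nRT, solve for n = PV / (RT).
PV = 124 * 42.92 = 5322.08
RT = 8.314 * 294 = 2444.316
n = 5322.08 / 2444.316
n = 2.17732895 mol, rounded to 4 dp:

2.1773 mol


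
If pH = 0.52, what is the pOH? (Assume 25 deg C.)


At 25 deg C, pH + pOH = 14.
pOH = 14 - pH = 14 - 0.52
pOH = 13.48:

13.48


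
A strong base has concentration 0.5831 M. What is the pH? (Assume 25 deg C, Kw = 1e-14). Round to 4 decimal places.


A strong base dissociates completely, so [OH-] equals the given concentration.
pOH = -log10([OH-]) = -log10(0.5831) = 0.234257
pH = 14 - pOH = 14 - 0.234257
pH = 13.765743, rounded to 4 dp:

13.7657


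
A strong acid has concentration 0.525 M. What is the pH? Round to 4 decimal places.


A strong acid dissociates completely, so [H+] equals the given concentration.
pH = -log10([H+]) = -log10(0.525)
pH = 0.2798407, rounded to 4 dp:

0.2798


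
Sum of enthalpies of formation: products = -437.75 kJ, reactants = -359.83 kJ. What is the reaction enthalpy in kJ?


dH_rxn = sum(dH_f products) - sum(dH_f reactants)
dH_rxn = -437.75 - (-359.83)
dH_rxn = -77.92 kJ:

-77.92 kJ


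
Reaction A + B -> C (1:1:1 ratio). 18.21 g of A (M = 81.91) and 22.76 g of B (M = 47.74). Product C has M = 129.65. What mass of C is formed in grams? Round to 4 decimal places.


Find moles of each reactant; the smaller value is the limiting reagent in a 1:1:1 reaction, so moles_C equals moles of the limiter.
n_A = mass_A / M_A = 18.21 / 81.91 = 0.222317 mol
n_B = mass_B / M_B = 22.76 / 47.74 = 0.476749 mol
Limiting reagent: A (smaller), n_limiting = 0.222317 mol
mass_C = n_limiting * M_C = 0.222317 * 129.65
mass_C = 28.82339905 g, rounded to 4 dp:

28.8234 g


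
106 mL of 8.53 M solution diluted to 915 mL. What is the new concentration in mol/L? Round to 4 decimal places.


Dilution: M1*V1 = M2*V2, solve for M2.
M2 = M1*V1 / V2
M2 = 8.53 * 106 / 915
M2 = 904.18 / 915
M2 = 0.98817486 mol/L, rounded to 4 dp:

0.9882 mol/L


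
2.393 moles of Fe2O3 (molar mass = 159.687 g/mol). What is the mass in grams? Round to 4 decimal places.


mass = n * M
mass = 2.393 * 159.687
mass = 382.130991 g, rounded to 4 dp:

382.1310 g


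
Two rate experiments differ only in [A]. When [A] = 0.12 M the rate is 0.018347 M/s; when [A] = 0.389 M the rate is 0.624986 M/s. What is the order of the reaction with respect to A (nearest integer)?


Rate is proportional to [A]^n, so rate2/rate1 = ([A]2/[A]1)^n. Take logs to solve for n.
rate2/rate1 = 0.624986 / 0.018347 = 34.0648
[A]2/[A]1 = 0.389 / 0.12 = 3.2417
n = ln(34.0648) / ln(3.2417) = 3.0
Nearest integer order:

3


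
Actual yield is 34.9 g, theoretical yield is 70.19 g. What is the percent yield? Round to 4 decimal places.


% yield = 100 * actual / theoretical
% yield = 100 * 34.9 / 70.19
% yield = 49.72218265 %, rounded to 4 dp:

49.7222 %


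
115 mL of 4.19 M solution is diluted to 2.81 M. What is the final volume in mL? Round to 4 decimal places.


Dilution: M1*V1 = M2*V2, solve for V2.
V2 = M1*V1 / M2
V2 = 4.19 * 115 / 2.81
V2 = 481.85 / 2.81
V2 = 171.47686833 mL, rounded to 4 dp:

171.4769 mL


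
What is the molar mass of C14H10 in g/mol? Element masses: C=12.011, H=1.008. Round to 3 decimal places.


M = sum(count * atomic_mass) over atoms.
M = 14*12.011 + 10*1.008
M = 168.154 + 10.08
M = 178.234 g/mol, rounded to 3 dp:

178.234 g/mol


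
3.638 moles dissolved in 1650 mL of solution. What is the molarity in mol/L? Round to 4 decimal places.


Convert volume to liters: V_L = V_mL / 1000.
V_L = 1650 / 1000 = 1.65 L
M = n / V_L = 3.638 / 1.65
M = 2.20484848 mol/L, rounded to 4 dp:

2.2048 mol/L


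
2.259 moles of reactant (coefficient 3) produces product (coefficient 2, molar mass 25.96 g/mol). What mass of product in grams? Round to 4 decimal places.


Use the coefficient ratio to convert reactant moles to product moles, then multiply by the product's molar mass.
moles_P = moles_R * (coeff_P / coeff_R) = 2.259 * (2/3) = 1.506
mass_P = moles_P * M_P = 1.506 * 25.96
mass_P = 39.09576 g, rounded to 4 dp:

39.0958 g


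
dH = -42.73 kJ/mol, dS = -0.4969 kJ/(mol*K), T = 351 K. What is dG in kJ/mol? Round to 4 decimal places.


Gibbs: dG = dH - T*dS (consistent units, dS already in kJ/(mol*K)).
T*dS = 351 * -0.4969 = -174.4119
dG = -42.73 - (-174.4119)
dG = 131.6819 kJ/mol, rounded to 4 dp:

131.6819 kJ/mol


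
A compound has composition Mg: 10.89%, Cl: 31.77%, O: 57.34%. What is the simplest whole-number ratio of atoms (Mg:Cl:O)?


Assume 100 g of compound, divide each mass% by atomic mass to get moles, then normalize by the smallest to get a raw atom ratio.
Moles per 100 g: Mg: 10.89/24.305 = 0.4481, Cl: 31.77/35.453 = 0.8961, O: 57.34/15.999 = 3.584
Raw ratio (divide by min = 0.4481): Mg: 1.0, Cl: 2.0, O: 7.999
Multiply by 1 to clear fractions: Mg: 1.0 ~= 1, Cl: 2.0 ~= 2, O: 7.999 ~= 8
Reduce by GCD to get the simplest whole-number ratio:

1:2:8


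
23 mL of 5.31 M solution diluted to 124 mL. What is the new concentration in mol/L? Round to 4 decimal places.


Dilution: M1*V1 = M2*V2, solve for M2.
M2 = M1*V1 / V2
M2 = 5.31 * 23 / 124
M2 = 122.13 / 124
M2 = 0.98491935 mol/L, rounded to 4 dp:

0.9849 mol/L


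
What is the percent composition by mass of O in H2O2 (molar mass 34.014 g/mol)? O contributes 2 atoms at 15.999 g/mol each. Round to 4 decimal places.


pct = 100 * (n_elem * M_elem) / M_total
mass_contribution = 2 * 15.999 = 31.998 g/mol
pct = 100 * 31.998 / 34.014
pct = 94.07302875 %, rounded to 4 dp:

94.0730 %
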